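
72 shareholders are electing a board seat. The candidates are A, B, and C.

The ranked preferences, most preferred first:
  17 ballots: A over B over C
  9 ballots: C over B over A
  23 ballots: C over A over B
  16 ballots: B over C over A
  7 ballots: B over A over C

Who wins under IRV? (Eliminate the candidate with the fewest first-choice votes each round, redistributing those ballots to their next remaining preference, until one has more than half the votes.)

Round 1: A 17, B 23, C 32. A eliminated.
Round 2: B 40, C 32. B has a majority (≥37).

B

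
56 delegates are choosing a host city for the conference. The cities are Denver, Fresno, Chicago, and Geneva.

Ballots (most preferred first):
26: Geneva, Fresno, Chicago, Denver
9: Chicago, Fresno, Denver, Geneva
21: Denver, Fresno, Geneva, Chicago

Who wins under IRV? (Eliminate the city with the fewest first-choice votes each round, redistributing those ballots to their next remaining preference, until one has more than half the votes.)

Denver

Round 1: Denver 21, Fresno 0, Chicago 9, Geneva 26. Fresno eliminated.
Round 2: Denver 21, Chicago 9, Geneva 26. Chicago eliminated.
Round 3: Denver 30, Geneva 26. Denver has a majority (≥29).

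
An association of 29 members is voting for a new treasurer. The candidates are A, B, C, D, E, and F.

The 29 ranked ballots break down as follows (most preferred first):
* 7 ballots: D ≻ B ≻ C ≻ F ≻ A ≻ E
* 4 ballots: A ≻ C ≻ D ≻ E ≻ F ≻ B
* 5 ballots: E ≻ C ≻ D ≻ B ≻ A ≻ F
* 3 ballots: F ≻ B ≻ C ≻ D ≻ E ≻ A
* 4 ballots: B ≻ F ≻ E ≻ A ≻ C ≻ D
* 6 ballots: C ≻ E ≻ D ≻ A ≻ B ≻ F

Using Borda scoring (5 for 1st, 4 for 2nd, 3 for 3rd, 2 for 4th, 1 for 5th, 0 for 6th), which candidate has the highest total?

C

A: 7×1 + 4×5 + 5×1 + 3×0 + 4×2 + 6×2 = 52
B: 7×4 + 4×0 + 5×2 + 3×4 + 4×5 + 6×1 = 76
C: 7×3 + 4×4 + 5×4 + 3×3 + 4×1 + 6×5 = 100
D: 7×5 + 4×3 + 5×3 + 3×2 + 4×0 + 6×3 = 86
E: 7×0 + 4×2 + 5×5 + 3×1 + 4×3 + 6×4 = 72
F: 7×2 + 4×1 + 5×0 + 3×5 + 4×4 + 6×0 = 49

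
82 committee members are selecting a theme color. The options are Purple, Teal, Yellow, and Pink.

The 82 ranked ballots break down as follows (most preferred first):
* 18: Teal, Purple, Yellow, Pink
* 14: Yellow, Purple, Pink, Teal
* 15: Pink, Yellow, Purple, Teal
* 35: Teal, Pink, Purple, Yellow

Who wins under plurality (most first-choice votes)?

Teal

First-place votes: Purple 0, Teal 53, Yellow 14, Pink 15.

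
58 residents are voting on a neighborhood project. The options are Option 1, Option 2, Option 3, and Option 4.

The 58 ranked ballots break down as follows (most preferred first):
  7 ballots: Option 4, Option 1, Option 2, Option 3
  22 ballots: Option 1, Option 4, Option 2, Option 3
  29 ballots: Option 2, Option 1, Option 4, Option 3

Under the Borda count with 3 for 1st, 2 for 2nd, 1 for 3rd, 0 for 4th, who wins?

Option 1: 7×2 + 22×3 + 29×2 = 138
Option 2: 7×1 + 22×1 + 29×3 = 116
Option 3: 7×0 + 22×0 + 29×0 = 0
Option 4: 7×3 + 22×2 + 29×1 = 94

Option 1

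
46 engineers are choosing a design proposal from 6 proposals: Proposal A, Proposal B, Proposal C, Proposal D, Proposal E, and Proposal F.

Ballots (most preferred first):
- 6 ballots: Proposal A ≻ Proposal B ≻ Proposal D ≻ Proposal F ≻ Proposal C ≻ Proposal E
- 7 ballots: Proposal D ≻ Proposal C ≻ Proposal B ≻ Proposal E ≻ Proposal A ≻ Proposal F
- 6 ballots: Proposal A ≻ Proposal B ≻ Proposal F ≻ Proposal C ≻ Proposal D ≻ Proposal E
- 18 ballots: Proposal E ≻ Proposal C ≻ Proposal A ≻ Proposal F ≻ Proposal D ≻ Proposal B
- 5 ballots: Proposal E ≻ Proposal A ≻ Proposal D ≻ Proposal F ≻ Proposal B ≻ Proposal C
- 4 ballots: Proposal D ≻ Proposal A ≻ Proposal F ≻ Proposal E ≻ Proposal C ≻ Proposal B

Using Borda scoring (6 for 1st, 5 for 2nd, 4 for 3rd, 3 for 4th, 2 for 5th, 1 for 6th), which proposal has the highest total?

Proposal A: 6×6 + 7×2 + 6×6 + 18×4 + 5×5 + 4×5 = 203
Proposal B: 6×5 + 7×4 + 6×5 + 18×1 + 5×2 + 4×1 = 120
Proposal C: 6×2 + 7×5 + 6×3 + 18×5 + 5×1 + 4×2 = 168
Proposal D: 6×4 + 7×6 + 6×2 + 18×2 + 5×4 + 4×6 = 158
Proposal E: 6×1 + 7×3 + 6×1 + 18×6 + 5×6 + 4×3 = 183
Proposal F: 6×3 + 7×1 + 6×4 + 18×3 + 5×3 + 4×4 = 134

Proposal A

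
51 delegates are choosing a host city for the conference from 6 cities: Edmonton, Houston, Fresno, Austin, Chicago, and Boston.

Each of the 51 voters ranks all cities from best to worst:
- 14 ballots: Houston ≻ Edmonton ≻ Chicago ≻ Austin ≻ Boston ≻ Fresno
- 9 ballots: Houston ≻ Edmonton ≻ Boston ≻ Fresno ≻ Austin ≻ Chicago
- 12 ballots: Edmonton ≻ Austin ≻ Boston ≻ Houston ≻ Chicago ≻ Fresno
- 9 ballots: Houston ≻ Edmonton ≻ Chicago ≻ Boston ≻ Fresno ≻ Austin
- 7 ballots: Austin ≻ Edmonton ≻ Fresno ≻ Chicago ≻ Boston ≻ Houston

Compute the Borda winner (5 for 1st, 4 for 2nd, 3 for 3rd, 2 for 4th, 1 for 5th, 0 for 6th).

Edmonton: 14×4 + 9×4 + 12×5 + 9×4 + 7×4 = 216
Houston: 14×5 + 9×5 + 12×2 + 9×5 + 7×0 = 184
Fresno: 14×0 + 9×2 + 12×0 + 9×1 + 7×3 = 48
Austin: 14×2 + 9×1 + 12×4 + 9×0 + 7×5 = 120
Chicago: 14×3 + 9×0 + 12×1 + 9×3 + 7×2 = 95
Boston: 14×1 + 9×3 + 12×3 + 9×2 + 7×1 = 102

Edmonton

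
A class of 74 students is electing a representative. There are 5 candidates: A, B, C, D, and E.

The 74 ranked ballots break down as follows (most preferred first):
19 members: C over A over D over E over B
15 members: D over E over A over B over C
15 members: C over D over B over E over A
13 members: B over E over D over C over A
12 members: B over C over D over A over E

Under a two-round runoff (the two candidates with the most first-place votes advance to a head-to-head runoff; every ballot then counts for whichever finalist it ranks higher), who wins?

B

Round 1 first-place votes: A 0, B 25, C 34, D 15, E 0. C and B advance.
Runoff: C is ranked above B on 34 ballots, B above C on 40.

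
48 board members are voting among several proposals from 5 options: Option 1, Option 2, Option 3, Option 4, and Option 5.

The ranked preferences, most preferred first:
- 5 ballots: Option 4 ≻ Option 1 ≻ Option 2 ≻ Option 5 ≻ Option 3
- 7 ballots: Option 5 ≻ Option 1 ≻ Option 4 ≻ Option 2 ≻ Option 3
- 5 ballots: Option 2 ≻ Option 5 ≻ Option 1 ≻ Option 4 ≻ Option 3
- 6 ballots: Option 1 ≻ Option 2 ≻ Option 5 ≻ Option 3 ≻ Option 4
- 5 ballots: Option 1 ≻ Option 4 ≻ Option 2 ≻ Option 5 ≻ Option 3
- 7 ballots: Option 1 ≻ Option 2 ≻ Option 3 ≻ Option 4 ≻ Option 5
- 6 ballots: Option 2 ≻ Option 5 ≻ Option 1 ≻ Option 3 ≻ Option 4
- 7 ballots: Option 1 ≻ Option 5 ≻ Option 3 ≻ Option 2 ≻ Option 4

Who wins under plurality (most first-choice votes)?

Option 1

First-place votes: Option 1 25, Option 2 11, Option 3 0, Option 4 5, Option 5 7.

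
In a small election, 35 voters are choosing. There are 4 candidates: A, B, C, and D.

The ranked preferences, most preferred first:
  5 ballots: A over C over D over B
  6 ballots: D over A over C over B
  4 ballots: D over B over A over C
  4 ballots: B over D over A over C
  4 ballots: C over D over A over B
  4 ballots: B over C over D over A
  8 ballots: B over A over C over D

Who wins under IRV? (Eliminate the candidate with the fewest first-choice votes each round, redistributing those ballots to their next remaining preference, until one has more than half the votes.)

Round 1: A 5, B 16, C 4, D 10. C eliminated.
Round 2: A 5, B 16, D 14. A eliminated.
Round 3: B 16, D 19. D has a majority (≥18).

D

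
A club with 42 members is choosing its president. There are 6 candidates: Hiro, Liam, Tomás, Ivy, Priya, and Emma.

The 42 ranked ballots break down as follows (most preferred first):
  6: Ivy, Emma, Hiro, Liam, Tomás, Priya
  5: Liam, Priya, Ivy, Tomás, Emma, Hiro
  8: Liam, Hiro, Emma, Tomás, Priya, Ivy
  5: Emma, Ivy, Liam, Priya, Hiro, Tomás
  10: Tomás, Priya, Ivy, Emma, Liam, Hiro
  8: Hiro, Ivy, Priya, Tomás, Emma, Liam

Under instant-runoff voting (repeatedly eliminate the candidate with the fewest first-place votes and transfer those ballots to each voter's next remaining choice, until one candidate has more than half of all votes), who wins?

Round 1: Hiro 8, Liam 13, Tomás 10, Ivy 6, Priya 0, Emma 5. Priya eliminated.
Round 2: Hiro 8, Liam 13, Tomás 10, Ivy 6, Emma 5. Emma eliminated.
Round 3: Hiro 8, Liam 13, Tomás 10, Ivy 11. Hiro eliminated.
Round 4: Liam 13, Tomás 10, Ivy 19. Tomás eliminated.
Round 5: Liam 13, Ivy 29. Ivy has a majority (≥22).

Ivy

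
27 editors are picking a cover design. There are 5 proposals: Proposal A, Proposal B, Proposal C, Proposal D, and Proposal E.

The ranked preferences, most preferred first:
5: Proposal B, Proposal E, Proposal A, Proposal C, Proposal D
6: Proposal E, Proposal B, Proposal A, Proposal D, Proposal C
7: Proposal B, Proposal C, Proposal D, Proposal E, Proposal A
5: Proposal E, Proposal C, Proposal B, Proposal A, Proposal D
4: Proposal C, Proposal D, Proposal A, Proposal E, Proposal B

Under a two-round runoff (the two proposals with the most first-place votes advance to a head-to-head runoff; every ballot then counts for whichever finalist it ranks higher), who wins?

Proposal E

Round 1 first-place votes: Proposal A 0, Proposal B 12, Proposal C 4, Proposal D 0, Proposal E 11. Proposal B and Proposal E advance.
Runoff: Proposal B is ranked above Proposal E on 12 ballots, Proposal E above Proposal B on 15.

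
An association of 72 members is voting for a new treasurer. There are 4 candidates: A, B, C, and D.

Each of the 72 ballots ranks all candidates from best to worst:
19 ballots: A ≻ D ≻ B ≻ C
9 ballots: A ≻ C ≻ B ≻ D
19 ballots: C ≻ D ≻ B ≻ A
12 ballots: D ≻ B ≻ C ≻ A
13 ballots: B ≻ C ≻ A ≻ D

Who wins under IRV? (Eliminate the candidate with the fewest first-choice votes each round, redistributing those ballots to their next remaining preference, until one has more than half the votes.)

B

Round 1: A 28, B 13, C 19, D 12. D eliminated.
Round 2: A 28, B 25, C 19. C eliminated.
Round 3: A 28, B 44. B has a majority (≥37).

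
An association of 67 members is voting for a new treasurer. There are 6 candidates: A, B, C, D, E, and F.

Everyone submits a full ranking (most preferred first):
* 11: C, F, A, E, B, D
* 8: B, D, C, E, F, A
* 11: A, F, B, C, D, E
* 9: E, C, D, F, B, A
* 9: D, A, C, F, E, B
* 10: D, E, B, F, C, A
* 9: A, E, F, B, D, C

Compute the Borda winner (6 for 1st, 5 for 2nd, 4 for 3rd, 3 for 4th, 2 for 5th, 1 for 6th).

A: 11×4 + 8×1 + 11×6 + 9×1 + 9×5 + 10×1 + 9×6 = 236
B: 11×2 + 8×6 + 11×4 + 9×2 + 9×1 + 10×4 + 9×3 = 208
C: 11×6 + 8×4 + 11×3 + 9×5 + 9×4 + 10×2 + 9×1 = 241
D: 11×1 + 8×5 + 11×2 + 9×4 + 9×6 + 10×6 + 9×2 = 241
E: 11×3 + 8×3 + 11×1 + 9×6 + 9×2 + 10×5 + 9×5 = 235
F: 11×5 + 8×2 + 11×5 + 9×3 + 9×3 + 10×3 + 9×4 = 246

F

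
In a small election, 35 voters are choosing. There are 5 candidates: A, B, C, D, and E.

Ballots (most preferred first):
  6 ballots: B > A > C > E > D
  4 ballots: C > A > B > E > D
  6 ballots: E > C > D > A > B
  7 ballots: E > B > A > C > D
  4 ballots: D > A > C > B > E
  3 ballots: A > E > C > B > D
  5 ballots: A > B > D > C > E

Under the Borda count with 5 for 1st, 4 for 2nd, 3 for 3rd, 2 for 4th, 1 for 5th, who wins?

A

A: 6×4 + 4×4 + 6×2 + 7×3 + 4×4 + 3×5 + 5×5 = 129
B: 6×5 + 4×3 + 6×1 + 7×4 + 4×2 + 3×2 + 5×4 = 110
C: 6×3 + 4×5 + 6×4 + 7×2 + 4×3 + 3×3 + 5×2 = 107
D: 6×1 + 4×1 + 6×3 + 7×1 + 4×5 + 3×1 + 5×3 = 73
E: 6×2 + 4×2 + 6×5 + 7×5 + 4×1 + 3×4 + 5×1 = 106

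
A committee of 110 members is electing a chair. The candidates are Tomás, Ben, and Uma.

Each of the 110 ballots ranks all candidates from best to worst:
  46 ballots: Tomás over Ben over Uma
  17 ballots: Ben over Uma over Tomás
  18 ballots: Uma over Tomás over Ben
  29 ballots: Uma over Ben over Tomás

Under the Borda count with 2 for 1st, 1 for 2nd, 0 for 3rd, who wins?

Uma

Tomás: 46×2 + 17×0 + 18×1 + 29×0 = 110
Ben: 46×1 + 17×2 + 18×0 + 29×1 = 109
Uma: 46×0 + 17×1 + 18×2 + 29×2 = 111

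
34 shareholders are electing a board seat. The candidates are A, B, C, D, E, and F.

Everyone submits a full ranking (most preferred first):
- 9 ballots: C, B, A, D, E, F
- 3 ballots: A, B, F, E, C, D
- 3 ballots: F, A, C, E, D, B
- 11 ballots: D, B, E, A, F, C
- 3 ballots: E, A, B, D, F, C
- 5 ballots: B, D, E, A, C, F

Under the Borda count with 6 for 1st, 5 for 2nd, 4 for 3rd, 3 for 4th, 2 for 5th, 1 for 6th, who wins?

A: 9×4 + 3×6 + 3×5 + 11×3 + 3×5 + 5×3 = 132
B: 9×5 + 3×5 + 3×1 + 11×5 + 3×4 + 5×6 = 160
C: 9×6 + 3×2 + 3×4 + 11×1 + 3×1 + 5×2 = 96
D: 9×3 + 3×1 + 3×2 + 11×6 + 3×3 + 5×5 = 136
E: 9×2 + 3×3 + 3×3 + 11×4 + 3×6 + 5×4 = 118
F: 9×1 + 3×4 + 3×6 + 11×2 + 3×2 + 5×1 = 72

B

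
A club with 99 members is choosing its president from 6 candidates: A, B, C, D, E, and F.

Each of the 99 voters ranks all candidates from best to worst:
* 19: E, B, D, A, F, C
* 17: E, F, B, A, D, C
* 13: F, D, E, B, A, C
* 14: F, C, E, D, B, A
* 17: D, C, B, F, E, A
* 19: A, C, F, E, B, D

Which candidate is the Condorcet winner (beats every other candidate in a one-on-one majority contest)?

F

F vs A: 61–38
F vs B: 63–36
F vs C: 63–36
F vs D: 63–36
F vs E: 63–36
F beats every other candidate.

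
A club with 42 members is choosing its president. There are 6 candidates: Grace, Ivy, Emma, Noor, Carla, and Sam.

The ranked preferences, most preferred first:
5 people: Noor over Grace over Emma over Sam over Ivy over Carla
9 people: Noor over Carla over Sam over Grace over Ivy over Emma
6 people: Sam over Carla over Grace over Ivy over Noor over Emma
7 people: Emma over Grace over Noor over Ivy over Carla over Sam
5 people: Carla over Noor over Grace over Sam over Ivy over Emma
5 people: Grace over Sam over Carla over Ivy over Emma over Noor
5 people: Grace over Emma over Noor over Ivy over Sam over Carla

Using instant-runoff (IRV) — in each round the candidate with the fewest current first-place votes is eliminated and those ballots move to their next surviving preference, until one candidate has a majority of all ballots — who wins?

Grace

Round 1: Grace 10, Ivy 0, Emma 7, Noor 14, Carla 5, Sam 6. Ivy eliminated.
Round 2: Grace 10, Emma 7, Noor 14, Carla 5, Sam 6. Carla eliminated.
Round 3: Grace 10, Emma 7, Noor 19, Sam 6. Sam eliminated.
Round 4: Grace 16, Emma 7, Noor 19. Emma eliminated.
Round 5: Grace 23, Noor 19. Grace has a majority (≥22).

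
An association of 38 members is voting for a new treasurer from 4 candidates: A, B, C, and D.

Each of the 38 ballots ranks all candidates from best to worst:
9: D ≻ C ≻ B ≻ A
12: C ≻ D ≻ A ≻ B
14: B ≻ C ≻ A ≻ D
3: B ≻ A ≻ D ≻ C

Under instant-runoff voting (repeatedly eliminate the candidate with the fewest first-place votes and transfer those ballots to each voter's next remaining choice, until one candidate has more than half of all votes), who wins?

C

Round 1: A 0, B 17, C 12, D 9. A eliminated.
Round 2: B 17, C 12, D 9. D eliminated.
Round 3: B 17, C 21. C has a majority (≥20).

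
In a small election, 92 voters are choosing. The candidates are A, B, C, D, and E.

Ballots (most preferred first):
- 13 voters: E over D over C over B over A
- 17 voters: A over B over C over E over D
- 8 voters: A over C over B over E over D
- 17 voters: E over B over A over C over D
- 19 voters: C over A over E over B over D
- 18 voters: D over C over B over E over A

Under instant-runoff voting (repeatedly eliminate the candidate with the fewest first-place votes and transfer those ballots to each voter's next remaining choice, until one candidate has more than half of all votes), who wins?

Round 1: A 25, B 0, C 19, D 18, E 30. B eliminated.
Round 2: A 25, C 19, D 18, E 30. D eliminated.
Round 3: A 25, C 37, E 30. A eliminated.
Round 4: C 62, E 30. C has a majority (≥47).

C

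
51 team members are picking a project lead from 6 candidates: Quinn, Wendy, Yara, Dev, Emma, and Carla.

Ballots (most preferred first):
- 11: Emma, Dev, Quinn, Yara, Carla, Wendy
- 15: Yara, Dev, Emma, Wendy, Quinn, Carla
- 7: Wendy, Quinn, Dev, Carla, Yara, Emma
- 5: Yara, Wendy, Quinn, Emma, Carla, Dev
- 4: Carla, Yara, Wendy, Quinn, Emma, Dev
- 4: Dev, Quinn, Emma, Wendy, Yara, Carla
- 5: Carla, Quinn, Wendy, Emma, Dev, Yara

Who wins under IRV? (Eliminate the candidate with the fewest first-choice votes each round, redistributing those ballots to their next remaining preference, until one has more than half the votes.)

Round 1: Quinn 0, Wendy 7, Yara 20, Dev 4, Emma 11, Carla 9. Quinn eliminated.
Round 2: Wendy 7, Yara 20, Dev 4, Emma 11, Carla 9. Dev eliminated.
Round 3: Wendy 7, Yara 20, Emma 15, Carla 9. Wendy eliminated.
Round 4: Yara 20, Emma 15, Carla 16. Emma eliminated.
Round 5: Yara 35, Carla 16. Yara has a majority (≥26).

Yara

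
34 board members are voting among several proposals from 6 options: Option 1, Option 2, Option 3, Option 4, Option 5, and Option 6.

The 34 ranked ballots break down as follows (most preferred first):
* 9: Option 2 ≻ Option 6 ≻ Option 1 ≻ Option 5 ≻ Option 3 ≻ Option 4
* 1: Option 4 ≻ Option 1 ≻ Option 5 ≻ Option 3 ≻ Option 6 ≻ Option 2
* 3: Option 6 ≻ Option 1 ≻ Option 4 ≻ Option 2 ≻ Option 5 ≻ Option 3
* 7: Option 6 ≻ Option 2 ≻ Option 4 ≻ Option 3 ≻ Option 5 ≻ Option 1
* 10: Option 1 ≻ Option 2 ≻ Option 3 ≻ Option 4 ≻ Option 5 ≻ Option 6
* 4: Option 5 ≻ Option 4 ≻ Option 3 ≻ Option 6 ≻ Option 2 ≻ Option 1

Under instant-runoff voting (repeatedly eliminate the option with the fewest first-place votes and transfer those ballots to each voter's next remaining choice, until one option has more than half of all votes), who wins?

Round 1: Option 1 10, Option 2 9, Option 3 0, Option 4 1, Option 5 4, Option 6 10. Option 3 eliminated.
Round 2: Option 1 10, Option 2 9, Option 4 1, Option 5 4, Option 6 10. Option 4 eliminated.
Round 3: Option 1 11, Option 2 9, Option 5 4, Option 6 10. Option 5 eliminated.
Round 4: Option 1 11, Option 2 9, Option 6 14. Option 2 eliminated.
Round 5: Option 1 11, Option 6 23. Option 6 has a majority (≥18).

Option 6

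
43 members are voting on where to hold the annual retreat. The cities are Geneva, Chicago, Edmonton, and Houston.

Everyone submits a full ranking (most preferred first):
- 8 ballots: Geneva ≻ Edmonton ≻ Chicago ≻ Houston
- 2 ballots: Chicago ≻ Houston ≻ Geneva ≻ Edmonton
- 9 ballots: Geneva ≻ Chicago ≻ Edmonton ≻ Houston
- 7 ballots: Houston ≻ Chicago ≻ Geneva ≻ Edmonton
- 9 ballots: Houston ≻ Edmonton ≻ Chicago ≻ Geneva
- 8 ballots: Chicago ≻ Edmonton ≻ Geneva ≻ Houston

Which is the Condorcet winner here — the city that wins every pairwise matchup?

Chicago vs Geneva: 26–17
Chicago vs Edmonton: 26–17
Chicago vs Houston: 27–16
Chicago beats every other city.

Chicago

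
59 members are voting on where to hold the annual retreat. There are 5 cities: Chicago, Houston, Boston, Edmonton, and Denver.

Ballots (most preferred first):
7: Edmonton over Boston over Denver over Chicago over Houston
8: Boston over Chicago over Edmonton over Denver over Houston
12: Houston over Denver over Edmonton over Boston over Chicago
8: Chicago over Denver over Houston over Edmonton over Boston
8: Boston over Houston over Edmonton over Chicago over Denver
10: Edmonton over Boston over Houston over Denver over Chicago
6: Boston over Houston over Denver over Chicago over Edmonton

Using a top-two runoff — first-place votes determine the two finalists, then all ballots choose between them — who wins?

Round 1 first-place votes: Chicago 8, Houston 12, Boston 22, Edmonton 17, Denver 0. Boston and Edmonton advance.
Runoff: Boston is ranked above Edmonton on 22 ballots, Edmonton above Boston on 37.

Edmonton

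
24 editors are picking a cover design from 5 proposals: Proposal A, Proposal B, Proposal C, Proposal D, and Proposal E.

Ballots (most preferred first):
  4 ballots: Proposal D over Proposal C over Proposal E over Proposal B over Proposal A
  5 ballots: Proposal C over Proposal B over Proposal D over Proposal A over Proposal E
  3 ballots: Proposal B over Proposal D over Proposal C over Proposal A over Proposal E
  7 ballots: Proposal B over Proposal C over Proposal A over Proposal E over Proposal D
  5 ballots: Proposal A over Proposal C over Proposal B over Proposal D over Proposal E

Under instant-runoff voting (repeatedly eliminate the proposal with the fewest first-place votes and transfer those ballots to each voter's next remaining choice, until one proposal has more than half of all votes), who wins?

Proposal C

Round 1: Proposal A 5, Proposal B 10, Proposal C 5, Proposal D 4, Proposal E 0. Proposal E eliminated.
Round 2: Proposal A 5, Proposal B 10, Proposal C 5, Proposal D 4. Proposal D eliminated.
Round 3: Proposal A 5, Proposal B 10, Proposal C 9. Proposal A eliminated.
Round 4: Proposal B 10, Proposal C 14. Proposal C has a majority (≥13).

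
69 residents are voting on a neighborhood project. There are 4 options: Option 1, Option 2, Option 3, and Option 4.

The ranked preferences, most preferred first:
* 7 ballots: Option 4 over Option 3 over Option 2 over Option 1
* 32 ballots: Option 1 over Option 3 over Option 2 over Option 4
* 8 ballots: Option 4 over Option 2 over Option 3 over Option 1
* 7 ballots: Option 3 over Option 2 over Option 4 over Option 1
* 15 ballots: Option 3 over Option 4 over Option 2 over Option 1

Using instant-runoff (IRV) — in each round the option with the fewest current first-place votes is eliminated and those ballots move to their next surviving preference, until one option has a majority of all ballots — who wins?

Round 1: Option 1 32, Option 2 0, Option 3 22, Option 4 15. Option 2 eliminated.
Round 2: Option 1 32, Option 3 22, Option 4 15. Option 4 eliminated.
Round 3: Option 1 32, Option 3 37. Option 3 has a majority (≥35).

Option 3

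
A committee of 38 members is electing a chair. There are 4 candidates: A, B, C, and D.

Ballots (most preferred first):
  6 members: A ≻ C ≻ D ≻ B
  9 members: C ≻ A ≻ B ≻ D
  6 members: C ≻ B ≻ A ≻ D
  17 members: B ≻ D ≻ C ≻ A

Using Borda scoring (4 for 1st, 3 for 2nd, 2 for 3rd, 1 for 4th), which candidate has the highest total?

A: 6×4 + 9×3 + 6×2 + 17×1 = 80
B: 6×1 + 9×2 + 6×3 + 17×4 = 110
C: 6×3 + 9×4 + 6×4 + 17×2 = 112
D: 6×2 + 9×1 + 6×1 + 17×3 = 78

C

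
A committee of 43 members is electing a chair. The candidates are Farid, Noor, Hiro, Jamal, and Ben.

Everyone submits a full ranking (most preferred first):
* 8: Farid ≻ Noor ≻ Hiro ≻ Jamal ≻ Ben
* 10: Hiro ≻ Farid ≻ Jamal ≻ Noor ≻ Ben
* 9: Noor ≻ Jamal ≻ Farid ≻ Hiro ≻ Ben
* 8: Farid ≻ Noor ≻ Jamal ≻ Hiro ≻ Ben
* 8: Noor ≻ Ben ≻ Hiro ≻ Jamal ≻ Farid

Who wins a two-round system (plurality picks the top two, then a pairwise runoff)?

Round 1 first-place votes: Farid 16, Noor 17, Hiro 10, Jamal 0, Ben 0. Noor and Farid advance.
Runoff: Noor is ranked above Farid on 17 ballots, Farid above Noor on 26.

Farid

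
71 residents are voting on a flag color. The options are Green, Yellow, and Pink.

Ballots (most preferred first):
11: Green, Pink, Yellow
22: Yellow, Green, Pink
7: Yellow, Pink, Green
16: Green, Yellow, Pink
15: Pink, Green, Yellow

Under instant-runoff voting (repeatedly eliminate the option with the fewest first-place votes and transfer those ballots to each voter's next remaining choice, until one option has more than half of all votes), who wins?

Green

Round 1: Green 27, Yellow 29, Pink 15. Pink eliminated.
Round 2: Green 42, Yellow 29. Green has a majority (≥36).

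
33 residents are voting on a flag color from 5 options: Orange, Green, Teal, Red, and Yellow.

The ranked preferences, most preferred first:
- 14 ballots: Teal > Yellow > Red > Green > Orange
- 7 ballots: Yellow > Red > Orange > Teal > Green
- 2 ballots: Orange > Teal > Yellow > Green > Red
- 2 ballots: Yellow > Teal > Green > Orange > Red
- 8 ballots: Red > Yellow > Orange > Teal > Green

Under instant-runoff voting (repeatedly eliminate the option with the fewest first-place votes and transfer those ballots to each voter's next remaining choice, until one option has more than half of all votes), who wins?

Round 1: Orange 2, Green 0, Teal 14, Red 8, Yellow 9. Green eliminated.
Round 2: Orange 2, Teal 14, Red 8, Yellow 9. Orange eliminated.
Round 3: Teal 16, Red 8, Yellow 9. Red eliminated.
Round 4: Teal 16, Yellow 17. Yellow has a majority (≥17).

Yellow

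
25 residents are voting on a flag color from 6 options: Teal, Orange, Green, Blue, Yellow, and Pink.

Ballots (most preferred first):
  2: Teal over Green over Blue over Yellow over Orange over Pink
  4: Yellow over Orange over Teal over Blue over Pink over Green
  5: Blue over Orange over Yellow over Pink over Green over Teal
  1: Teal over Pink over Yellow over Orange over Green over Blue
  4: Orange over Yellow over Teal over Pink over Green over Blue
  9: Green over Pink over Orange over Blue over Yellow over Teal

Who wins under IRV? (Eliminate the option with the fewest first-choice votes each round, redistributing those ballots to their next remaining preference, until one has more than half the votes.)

Yellow

Round 1: Teal 3, Orange 4, Green 9, Blue 5, Yellow 4, Pink 0. Pink eliminated.
Round 2: Teal 3, Orange 4, Green 9, Blue 5, Yellow 4. Teal eliminated.
Round 3: Orange 4, Green 11, Blue 5, Yellow 5. Orange eliminated.
Round 4: Green 11, Blue 5, Yellow 9. Blue eliminated.
Round 5: Green 11, Yellow 14. Yellow has a majority (≥13).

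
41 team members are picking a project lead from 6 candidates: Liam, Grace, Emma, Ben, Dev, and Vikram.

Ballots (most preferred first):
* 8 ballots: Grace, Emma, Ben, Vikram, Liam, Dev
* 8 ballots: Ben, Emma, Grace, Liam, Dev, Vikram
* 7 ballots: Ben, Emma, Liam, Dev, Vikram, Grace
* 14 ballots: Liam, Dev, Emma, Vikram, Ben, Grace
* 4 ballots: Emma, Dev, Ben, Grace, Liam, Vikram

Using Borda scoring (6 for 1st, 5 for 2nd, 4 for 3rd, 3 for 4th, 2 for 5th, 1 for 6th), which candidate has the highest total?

Liam: 8×2 + 8×3 + 7×4 + 14×6 + 4×2 = 160
Grace: 8×6 + 8×4 + 7×1 + 14×1 + 4×3 = 113
Emma: 8×5 + 8×5 + 7×5 + 14×4 + 4×6 = 195
Ben: 8×4 + 8×6 + 7×6 + 14×2 + 4×4 = 166
Dev: 8×1 + 8×2 + 7×3 + 14×5 + 4×5 = 135
Vikram: 8×3 + 8×1 + 7×2 + 14×3 + 4×1 = 92

Emma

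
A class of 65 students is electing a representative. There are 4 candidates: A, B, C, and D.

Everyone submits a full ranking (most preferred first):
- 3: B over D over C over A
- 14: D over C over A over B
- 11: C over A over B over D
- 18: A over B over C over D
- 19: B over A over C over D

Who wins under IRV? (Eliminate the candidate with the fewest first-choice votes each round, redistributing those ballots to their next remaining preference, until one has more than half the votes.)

A

Round 1: A 18, B 22, C 11, D 14. C eliminated.
Round 2: A 29, B 22, D 14. D eliminated.
Round 3: A 43, B 22. A has a majority (≥33).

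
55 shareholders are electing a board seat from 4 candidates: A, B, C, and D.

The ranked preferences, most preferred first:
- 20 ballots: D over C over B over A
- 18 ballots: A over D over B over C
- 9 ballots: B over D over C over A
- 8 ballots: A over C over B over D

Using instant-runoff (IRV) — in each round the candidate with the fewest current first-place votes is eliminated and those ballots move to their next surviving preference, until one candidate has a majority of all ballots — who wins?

Round 1: A 26, B 9, C 0, D 20. C eliminated.
Round 2: A 26, B 9, D 20. B eliminated.
Round 3: A 26, D 29. D has a majority (≥28).

D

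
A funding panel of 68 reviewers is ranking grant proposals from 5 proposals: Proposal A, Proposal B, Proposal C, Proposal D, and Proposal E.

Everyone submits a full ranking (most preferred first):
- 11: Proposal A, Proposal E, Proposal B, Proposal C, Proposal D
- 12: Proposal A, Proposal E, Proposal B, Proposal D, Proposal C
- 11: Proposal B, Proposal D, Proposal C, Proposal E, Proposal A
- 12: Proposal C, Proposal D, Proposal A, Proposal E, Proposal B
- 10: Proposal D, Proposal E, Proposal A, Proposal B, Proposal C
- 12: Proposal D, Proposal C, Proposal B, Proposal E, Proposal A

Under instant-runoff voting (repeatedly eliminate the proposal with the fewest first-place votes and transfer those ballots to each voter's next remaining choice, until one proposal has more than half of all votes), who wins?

Round 1: Proposal A 23, Proposal B 11, Proposal C 12, Proposal D 22, Proposal E 0. Proposal E eliminated.
Round 2: Proposal A 23, Proposal B 11, Proposal C 12, Proposal D 22. Proposal B eliminated.
Round 3: Proposal A 23, Proposal C 12, Proposal D 33. Proposal C eliminated.
Round 4: Proposal A 23, Proposal D 45. Proposal D has a majority (≥35).

Proposal D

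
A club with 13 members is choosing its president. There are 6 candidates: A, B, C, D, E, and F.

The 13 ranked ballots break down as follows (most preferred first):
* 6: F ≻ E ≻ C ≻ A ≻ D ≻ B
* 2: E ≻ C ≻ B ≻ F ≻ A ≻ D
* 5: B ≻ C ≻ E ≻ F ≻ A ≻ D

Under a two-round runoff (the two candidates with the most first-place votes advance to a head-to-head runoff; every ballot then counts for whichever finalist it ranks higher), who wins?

Round 1 first-place votes: A 0, B 5, C 0, D 0, E 2, F 6. F and B advance.
Runoff: F is ranked above B on 6 ballots, B above F on 7.

B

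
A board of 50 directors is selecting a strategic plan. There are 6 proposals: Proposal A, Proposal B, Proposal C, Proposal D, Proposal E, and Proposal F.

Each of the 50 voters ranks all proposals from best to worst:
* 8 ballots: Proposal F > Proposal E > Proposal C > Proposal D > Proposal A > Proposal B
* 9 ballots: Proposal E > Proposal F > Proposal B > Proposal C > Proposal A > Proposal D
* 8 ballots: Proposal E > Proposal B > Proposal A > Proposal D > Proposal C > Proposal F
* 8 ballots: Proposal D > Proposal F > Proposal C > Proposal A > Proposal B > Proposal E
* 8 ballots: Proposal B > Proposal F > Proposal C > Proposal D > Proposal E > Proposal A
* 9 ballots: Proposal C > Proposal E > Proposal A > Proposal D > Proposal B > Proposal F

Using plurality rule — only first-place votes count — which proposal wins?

First-place votes: Proposal A 0, Proposal B 8, Proposal C 9, Proposal D 8, Proposal E 17, Proposal F 8.

Proposal E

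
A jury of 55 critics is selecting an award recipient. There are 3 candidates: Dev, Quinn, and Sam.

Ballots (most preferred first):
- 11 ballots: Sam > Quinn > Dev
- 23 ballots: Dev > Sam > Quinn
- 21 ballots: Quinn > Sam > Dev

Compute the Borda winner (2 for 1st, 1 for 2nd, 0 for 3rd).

Sam

Dev: 11×0 + 23×2 + 21×0 = 46
Quinn: 11×1 + 23×0 + 21×2 = 53
Sam: 11×2 + 23×1 + 21×1 = 66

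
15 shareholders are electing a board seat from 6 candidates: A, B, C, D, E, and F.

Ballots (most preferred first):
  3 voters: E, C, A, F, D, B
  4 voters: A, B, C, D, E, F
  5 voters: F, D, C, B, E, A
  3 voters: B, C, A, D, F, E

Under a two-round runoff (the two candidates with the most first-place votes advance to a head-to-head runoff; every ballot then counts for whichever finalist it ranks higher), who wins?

Round 1 first-place votes: A 4, B 3, C 0, D 0, E 3, F 5. F and A advance.
Runoff: F is ranked above A on 5 ballots, A above F on 10.

A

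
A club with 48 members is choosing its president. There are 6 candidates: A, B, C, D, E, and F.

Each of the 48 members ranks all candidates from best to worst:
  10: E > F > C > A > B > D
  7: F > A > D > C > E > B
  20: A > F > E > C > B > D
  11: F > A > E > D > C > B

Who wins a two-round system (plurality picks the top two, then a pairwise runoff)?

Round 1 first-place votes: A 20, B 0, C 0, D 0, E 10, F 18. A and F advance.
Runoff: A is ranked above F on 20 ballots, F above A on 28.

F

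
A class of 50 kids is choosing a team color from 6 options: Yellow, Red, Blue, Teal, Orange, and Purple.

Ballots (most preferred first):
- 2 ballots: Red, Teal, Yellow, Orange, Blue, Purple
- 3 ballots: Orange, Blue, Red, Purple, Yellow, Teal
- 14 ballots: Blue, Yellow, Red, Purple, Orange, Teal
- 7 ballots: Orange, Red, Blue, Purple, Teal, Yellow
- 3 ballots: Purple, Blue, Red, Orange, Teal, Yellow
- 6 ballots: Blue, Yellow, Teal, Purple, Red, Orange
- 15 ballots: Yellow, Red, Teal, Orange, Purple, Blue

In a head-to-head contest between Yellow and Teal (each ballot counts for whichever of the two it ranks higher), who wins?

Yellow

Yellow is ranked above Teal on 38 ballots; Teal above Yellow on 12.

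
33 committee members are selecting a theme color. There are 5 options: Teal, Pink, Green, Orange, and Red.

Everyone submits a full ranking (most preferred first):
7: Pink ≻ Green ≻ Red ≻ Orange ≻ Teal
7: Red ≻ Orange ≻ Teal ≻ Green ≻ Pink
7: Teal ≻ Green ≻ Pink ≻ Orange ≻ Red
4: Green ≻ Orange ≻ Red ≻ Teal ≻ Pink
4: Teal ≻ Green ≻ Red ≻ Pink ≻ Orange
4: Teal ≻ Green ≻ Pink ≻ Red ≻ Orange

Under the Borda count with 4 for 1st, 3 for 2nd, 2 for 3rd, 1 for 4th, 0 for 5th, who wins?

Teal: 7×0 + 7×2 + 7×4 + 4×1 + 4×4 + 4×4 = 78
Pink: 7×4 + 7×0 + 7×2 + 4×0 + 4×1 + 4×2 = 54
Green: 7×3 + 7×1 + 7×3 + 4×4 + 4×3 + 4×3 = 89
Orange: 7×1 + 7×3 + 7×1 + 4×3 + 4×0 + 4×0 = 47
Red: 7×2 + 7×4 + 7×0 + 4×2 + 4×2 + 4×1 = 62

Green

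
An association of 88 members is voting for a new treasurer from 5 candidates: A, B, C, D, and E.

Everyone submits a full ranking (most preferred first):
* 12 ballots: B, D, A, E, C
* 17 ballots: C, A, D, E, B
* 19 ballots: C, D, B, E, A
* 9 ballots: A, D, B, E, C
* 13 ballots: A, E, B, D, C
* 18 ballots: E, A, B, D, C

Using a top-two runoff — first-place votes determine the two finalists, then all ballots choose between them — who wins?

Round 1 first-place votes: A 22, B 12, C 36, D 0, E 18. C and A advance.
Runoff: C is ranked above A on 36 ballots, A above C on 52.

A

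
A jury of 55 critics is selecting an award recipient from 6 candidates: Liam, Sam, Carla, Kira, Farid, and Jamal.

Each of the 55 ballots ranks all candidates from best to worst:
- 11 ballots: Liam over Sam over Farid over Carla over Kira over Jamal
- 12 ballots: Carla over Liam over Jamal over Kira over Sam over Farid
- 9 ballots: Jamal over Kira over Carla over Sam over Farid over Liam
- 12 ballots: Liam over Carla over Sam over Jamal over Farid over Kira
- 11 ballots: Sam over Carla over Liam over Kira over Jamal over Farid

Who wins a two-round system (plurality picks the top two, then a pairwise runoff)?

Round 1 first-place votes: Liam 23, Sam 11, Carla 12, Kira 0, Farid 0, Jamal 9. Liam and Carla advance.
Runoff: Liam is ranked above Carla on 23 ballots, Carla above Liam on 32.

Carla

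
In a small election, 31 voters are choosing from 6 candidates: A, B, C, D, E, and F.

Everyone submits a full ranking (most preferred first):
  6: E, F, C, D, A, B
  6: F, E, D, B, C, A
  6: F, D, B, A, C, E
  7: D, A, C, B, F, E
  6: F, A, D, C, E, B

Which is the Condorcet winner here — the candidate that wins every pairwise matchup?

F vs A: 24–7
F vs B: 24–7
F vs C: 24–7
F vs D: 24–7
F vs E: 25–6
F beats every other candidate.

F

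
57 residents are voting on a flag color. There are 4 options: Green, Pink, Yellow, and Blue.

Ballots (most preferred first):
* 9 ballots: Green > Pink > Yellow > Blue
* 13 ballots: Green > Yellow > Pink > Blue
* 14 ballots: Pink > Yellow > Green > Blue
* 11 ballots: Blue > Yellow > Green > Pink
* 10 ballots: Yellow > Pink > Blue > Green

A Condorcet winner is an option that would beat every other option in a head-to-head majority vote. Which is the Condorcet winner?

Yellow

Yellow vs Green: 35–22
Yellow vs Pink: 34–23
Yellow vs Blue: 46–11
Yellow beats every other option.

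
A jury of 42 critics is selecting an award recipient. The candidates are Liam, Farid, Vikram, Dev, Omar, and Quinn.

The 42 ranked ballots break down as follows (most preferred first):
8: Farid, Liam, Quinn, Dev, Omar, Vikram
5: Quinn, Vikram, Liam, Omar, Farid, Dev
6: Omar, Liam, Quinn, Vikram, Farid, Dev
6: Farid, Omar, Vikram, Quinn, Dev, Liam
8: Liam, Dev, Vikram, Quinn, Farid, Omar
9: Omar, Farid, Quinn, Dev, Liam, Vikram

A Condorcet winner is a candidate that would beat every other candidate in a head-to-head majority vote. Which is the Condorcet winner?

Farid vs Liam: 23–19
Farid vs Vikram: 23–19
Farid vs Dev: 34–8
Farid vs Omar: 22–20
Farid vs Quinn: 23–19
Farid beats every other candidate.

Farid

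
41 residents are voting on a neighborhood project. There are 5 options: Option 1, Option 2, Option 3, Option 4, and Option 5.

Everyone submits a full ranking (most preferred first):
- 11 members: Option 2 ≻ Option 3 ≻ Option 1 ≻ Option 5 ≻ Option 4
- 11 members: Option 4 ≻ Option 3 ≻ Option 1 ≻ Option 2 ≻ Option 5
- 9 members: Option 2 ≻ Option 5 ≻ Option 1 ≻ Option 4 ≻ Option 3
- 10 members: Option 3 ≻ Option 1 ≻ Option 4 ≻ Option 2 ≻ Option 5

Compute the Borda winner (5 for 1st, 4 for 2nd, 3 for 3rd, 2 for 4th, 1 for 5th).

Option 3

Option 1: 11×3 + 11×3 + 9×3 + 10×4 = 133
Option 2: 11×5 + 11×2 + 9×5 + 10×2 = 142
Option 3: 11×4 + 11×4 + 9×1 + 10×5 = 147
Option 4: 11×1 + 11×5 + 9×2 + 10×3 = 114
Option 5: 11×2 + 11×1 + 9×4 + 10×1 = 79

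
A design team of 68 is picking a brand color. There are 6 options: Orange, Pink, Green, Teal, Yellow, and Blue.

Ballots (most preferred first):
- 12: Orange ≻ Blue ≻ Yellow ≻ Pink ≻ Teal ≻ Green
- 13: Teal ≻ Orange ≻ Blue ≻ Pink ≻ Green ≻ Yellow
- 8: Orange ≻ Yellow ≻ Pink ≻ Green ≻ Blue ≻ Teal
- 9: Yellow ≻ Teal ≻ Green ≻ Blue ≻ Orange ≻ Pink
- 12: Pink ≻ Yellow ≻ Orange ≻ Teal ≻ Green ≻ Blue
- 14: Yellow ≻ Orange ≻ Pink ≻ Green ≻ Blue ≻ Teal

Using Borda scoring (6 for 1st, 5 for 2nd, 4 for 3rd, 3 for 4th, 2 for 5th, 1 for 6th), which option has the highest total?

Orange: 12×6 + 13×5 + 8×6 + 9×2 + 12×4 + 14×5 = 321
Pink: 12×3 + 13×3 + 8×4 + 9×1 + 12×6 + 14×4 = 244
Green: 12×1 + 13×2 + 8×3 + 9×4 + 12×2 + 14×3 = 164
Teal: 12×2 + 13×6 + 8×1 + 9×5 + 12×3 + 14×1 = 205
Yellow: 12×4 + 13×1 + 8×5 + 9×6 + 12×5 + 14×6 = 299
Blue: 12×5 + 13×4 + 8×2 + 9×3 + 12×1 + 14×2 = 195

Orange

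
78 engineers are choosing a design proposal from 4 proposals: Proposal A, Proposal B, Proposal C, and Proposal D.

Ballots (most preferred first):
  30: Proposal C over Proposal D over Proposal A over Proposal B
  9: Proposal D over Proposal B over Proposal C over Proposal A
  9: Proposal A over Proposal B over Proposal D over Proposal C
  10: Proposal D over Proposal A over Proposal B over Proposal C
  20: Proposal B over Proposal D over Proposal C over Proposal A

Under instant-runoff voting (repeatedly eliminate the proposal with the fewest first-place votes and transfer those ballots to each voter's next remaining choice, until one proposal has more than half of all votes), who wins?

Proposal B

Round 1: Proposal A 9, Proposal B 20, Proposal C 30, Proposal D 19. Proposal A eliminated.
Round 2: Proposal B 29, Proposal C 30, Proposal D 19. Proposal D eliminated.
Round 3: Proposal B 48, Proposal C 30. Proposal B has a majority (≥40).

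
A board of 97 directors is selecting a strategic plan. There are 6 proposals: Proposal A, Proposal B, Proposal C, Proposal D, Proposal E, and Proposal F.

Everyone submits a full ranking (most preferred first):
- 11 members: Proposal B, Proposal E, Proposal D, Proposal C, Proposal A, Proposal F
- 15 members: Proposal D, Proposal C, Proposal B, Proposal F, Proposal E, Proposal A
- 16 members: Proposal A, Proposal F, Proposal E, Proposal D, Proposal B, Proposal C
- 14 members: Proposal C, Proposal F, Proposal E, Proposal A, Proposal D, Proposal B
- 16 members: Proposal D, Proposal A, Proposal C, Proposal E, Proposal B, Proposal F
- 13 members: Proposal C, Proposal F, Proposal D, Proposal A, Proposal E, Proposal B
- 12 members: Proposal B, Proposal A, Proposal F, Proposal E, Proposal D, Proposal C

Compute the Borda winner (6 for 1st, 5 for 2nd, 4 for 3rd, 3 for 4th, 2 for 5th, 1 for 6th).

Proposal A: 11×2 + 15×1 + 16×6 + 14×3 + 16×5 + 13×3 + 12×5 = 354
Proposal B: 11×6 + 15×4 + 16×2 + 14×1 + 16×2 + 13×1 + 12×6 = 289
Proposal C: 11×3 + 15×5 + 16×1 + 14×6 + 16×4 + 13×6 + 12×1 = 362
Proposal D: 11×4 + 15×6 + 16×3 + 14×2 + 16×6 + 13×4 + 12×2 = 382
Proposal E: 11×5 + 15×2 + 16×4 + 14×4 + 16×3 + 13×2 + 12×3 = 315
Proposal F: 11×1 + 15×3 + 16×5 + 14×5 + 16×1 + 13×5 + 12×4 = 335

Proposal D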